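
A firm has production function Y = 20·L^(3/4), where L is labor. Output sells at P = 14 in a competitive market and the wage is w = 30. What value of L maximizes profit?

MP_L = (3/4)·20·L^(-1/4) = 15·L^(-1/4).
Profit maximization for a price taker requires P·MP_L = w: 14·15·L^(-1/4) = 30.
So L^(-1/4) = 1/7, which gives L = 2401.

L* = 2401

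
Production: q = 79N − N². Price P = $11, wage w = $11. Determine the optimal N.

N* = 39

The marginal product of N is MP_N = 79 − 2N.
A price-taking firm hires until the value of the marginal product equals the wage: P·MP_N = w, so 11·(79 − 2N) = 11.
Then 79 − 2N = 1, giving N = 39.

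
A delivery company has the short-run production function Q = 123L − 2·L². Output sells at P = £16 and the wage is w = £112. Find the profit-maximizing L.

L* = 29

The marginal product of L is MP_L = 123 − 4L.
A price-taking firm hires until the value of the marginal product equals the wage: P·MP_L = w, so 16·(123 − 4L) = 112.
Then 123 − 4L = 7, giving L = 29.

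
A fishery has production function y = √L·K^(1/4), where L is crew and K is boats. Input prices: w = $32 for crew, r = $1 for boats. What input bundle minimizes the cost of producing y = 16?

Cost minimization requires the marginal rate of technical substitution to equal the input-price ratio: MP_L/MP_K = w/r.
Here MP_L/MP_K = (1/2)·(K/L)/(1/4) = 2·(K/L). Setting this equal to 32/1 = 32 gives K = 16L.
Substituting into y = 16: L^(1/2)·(16L)^(1/4) = 16.
Solving, L = 16 and K = 256.

L* = 16, K* = 256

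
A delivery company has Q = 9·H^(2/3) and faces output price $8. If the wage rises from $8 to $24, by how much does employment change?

From P·MP_H = w with MP_H = 6·H^(-1/3), the labor demand is H(w) = (48/w)^(3).
At w = 8: H = 216. At w = 24: H = 8.
ΔH = 8 − 216 = -208.

ΔH = -208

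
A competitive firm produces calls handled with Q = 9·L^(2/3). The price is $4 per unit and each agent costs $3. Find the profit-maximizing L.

MP_L = (2/3)·9·L^(-1/3) = 6·L^(-1/3).
Profit maximization for a price taker requires P·MP_L = w: 4·6·L^(-1/3) = 3.
So L^(-1/3) = 0.125, which gives L = 512.

L* = 512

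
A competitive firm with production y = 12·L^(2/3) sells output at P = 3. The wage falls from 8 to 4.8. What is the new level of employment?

L* = 125

From P·MP_L = w with MP_L = 8·L^(-1/3), the labor demand is L(w) = (24/w)^(3).
At w = 8: L = 27. At w = 4.8: L = 125.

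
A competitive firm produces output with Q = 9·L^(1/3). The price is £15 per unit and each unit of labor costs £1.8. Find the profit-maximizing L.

MP_L = (1/3)·9·L^(-2/3) = 3·L^(-2/3).
Profit maximization for a price taker requires P·MP_L = w: 15·3·L^(-2/3) = 1.8.
So L^(-2/3) = 0.04, which gives L = 125.

L* = 125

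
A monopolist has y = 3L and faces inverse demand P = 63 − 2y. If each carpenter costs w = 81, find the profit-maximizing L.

L* = 3

Marginal revenue from the inverse demand is MR = 63 − 4y.
The marginal product is MP_L = 3.
A monopolist hires until marginal revenue product equals the wage: MR·MP_L = w.
(63 − 12L)·3 = 81, so L = 3.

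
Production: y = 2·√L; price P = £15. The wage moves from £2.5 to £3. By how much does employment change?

ΔL = -11

From P·MP_L = w with MP_L = L^(-1/2), the labor demand is L(w) = (15/w)^(2).
At w = 2.5: L = 36. At w = 3: L = 25.
ΔL = 25 − 36 = -11.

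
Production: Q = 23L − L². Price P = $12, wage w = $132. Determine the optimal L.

L* = 6

The marginal product of L is MP_L = 23 − 2L.
A price-taking firm hires until the value of the marginal product equals the wage: P·MP_L = w, so 12·(23 − 2L) = 132.
Then 23 − 2L = 11, giving L = 6.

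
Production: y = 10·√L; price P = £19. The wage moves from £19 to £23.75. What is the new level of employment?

L* = 16

From P·MP_L = w with MP_L = 5·L^(-1/2), the labor demand is L(w) = (95/w)^(2).
At w = 19: L = 25. At w = 23.75: L = 16.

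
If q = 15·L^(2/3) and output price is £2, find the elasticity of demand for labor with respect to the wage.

ε = -3

MP_L = (2/3)·15·L^(-1/3), so P·MP_L = w gives 20·L^(-1/3) = w.
Solving, L(w) = (20/w)^(3). This is a constant-elasticity form: L ∝ w^(−3), so ε = −3.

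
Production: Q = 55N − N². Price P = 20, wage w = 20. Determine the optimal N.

N* = 27

The marginal product of N is MP_N = 55 − 2N.
A price-taking firm hires until the value of the marginal product equals the wage: P·MP_N = w, so 20·(55 − 2N) = 20.
Then 55 − 2N = 1, giving N = 27.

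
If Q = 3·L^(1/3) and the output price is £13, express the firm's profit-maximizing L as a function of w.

MP_L = (1/3)·3·L^(-2/3) = L^(-2/3).
Setting P·MP_L = w: 13·L^(-2/3) = w.
Solving for L: L^(-2/3) = w/13, so L = (13/w)^(3/2).

L(w) = (13/w)^(3/2)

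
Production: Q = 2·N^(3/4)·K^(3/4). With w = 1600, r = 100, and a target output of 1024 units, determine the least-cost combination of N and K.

Cost minimization requires the marginal rate of technical substitution to equal the input-price ratio: MP_N/MP_K = w/r.
Here MP_N/MP_K = (3/4)·(K/N)/(3/4) = (K/N). Setting this equal to 1600/100 = 16 gives K = 16N.
Substituting into Q = 1024: 2·N^(3/4)·(16N)^(3/4) = 1024.
Solving, N = 16 and K = 256.

N* = 16, K* = 256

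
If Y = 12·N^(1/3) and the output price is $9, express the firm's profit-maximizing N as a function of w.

MP_N = (1/3)·12·N^(-2/3) = 4·N^(-2/3).
Setting P·MP_N = w: 36·N^(-2/3) = w.
Solving for N: N^(-2/3) = w/36, so N = (36/w)^(3/2).

N(w) = (36/w)^(3/2)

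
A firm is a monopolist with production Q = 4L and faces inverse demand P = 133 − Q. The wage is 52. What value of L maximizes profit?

L* = 15

Marginal revenue from the inverse demand is MR = 133 − 2Q.
The marginal product is MP_L = 4.
A monopolist hires until marginal revenue product equals the wage: MR·MP_L = w.
(133 − 8L)·4 = 52, so L = 15.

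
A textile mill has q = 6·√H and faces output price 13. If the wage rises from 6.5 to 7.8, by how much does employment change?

From P·MP_H = w with MP_H = 3·H^(-1/2), the labor demand is H(w) = (39/w)^(2).
At w = 6.5: H = 36. At w = 7.8: H = 25.
ΔH = 25 − 36 = -11.

ΔH = -11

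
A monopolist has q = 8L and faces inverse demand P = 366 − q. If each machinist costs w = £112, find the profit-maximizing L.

L* = 22

Marginal revenue from the inverse demand is MR = 366 − 2q.
The marginal product is MP_L = 8.
A monopolist hires until marginal revenue product equals the wage: MR·MP_L = w.
(366 − 16L)·8 = 112, so L = 22.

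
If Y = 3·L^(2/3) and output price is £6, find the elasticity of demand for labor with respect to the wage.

MP_L = (2/3)·3·L^(-1/3), so P·MP_L = w gives 12·L^(-1/3) = w.
Solving, L(w) = (12/w)^(3). This is a constant-elasticity form: L ∝ w^(−3), so ε = −3.

ε = -3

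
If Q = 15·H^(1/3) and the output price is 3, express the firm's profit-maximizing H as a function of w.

H(w) = (15/w)^(3/2)

MP_H = (1/3)·15·H^(-2/3) = 5·H^(-2/3).
Setting P·MP_H = w: 15·H^(-2/3) = w.
Solving for H: H^(-2/3) = w/15, so H = (15/w)^(3/2).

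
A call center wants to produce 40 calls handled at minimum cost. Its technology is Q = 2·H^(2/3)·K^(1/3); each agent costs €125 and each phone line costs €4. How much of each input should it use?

Cost minimization requires the marginal rate of technical substitution to equal the input-price ratio: MP_H/MP_K = w/r.
Here MP_H/MP_K = (2/3)·(K/H)/(1/3) = 2·(K/H). Setting this equal to 125/4 = 31.25 gives K = 15.625H.
Substituting into Q = 40: 2·H^(2/3)·(15.625H)^(1/3) = 40.
Solving, H = 8 and K = 125.

H* = 8, K* = 125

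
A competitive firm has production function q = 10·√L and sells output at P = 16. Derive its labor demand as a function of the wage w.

MP_L = (1/2)·10·L^(-1/2) = 5·L^(-1/2).
Setting P·MP_L = w: 80·L^(-1/2) = w.
Solving for L: L^(-1/2) = w/80, so L = (80/w)^(2).

L(w) = 6400/w²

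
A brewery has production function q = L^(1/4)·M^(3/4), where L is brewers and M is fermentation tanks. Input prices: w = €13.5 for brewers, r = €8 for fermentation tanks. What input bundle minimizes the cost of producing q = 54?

L* = 16, M* = 81

Cost minimization requires the marginal rate of technical substitution to equal the input-price ratio: MP_L/MP_M = w/r.
Here MP_L/MP_M = (1/4)·(M/L)/(3/4) = (1/3)·(M/L). Setting this equal to 13.5/8 = 1.6875 gives M = 5.0625L.
Substituting into q = 54: L^(1/4)·(5.0625L)^(3/4) = 54.
Solving, L = 16 and M = 81.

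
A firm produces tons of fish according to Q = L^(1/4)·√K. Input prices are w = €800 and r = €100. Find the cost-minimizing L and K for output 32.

L* = 16, K* = 256

Cost minimization requires the marginal rate of technical substitution to equal the input-price ratio: MP_L/MP_K = w/r.
Here MP_L/MP_K = (1/4)·(K/L)/(1/2) = 0.5·(K/L). Setting this equal to 800/100 = 8 gives K = 16L.
Substituting into Q = 32: L^(1/4)·(16L)^(1/2) = 32.
Solving, L = 16 and K = 256.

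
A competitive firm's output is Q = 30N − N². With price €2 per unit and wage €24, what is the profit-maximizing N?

The marginal product of N is MP_N = 30 − 2N.
A price-taking firm hires until the value of the marginal product equals the wage: P·MP_N = w, so 2·(30 − 2N) = 24.
Then 30 − 2N = 12, giving N = 9.

N* = 9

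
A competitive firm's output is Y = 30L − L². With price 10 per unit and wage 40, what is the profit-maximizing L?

The marginal product of L is MP_L = 30 − 2L.
A price-taking firm hires until the value of the marginal product equals the wage: P·MP_L = w, so 10·(30 − 2L) = 40.
Then 30 − 2L = 4, giving L = 13.

L* = 13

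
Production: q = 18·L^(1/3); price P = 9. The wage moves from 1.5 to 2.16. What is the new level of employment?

L* = 125

From P·MP_L = w with MP_L = 6·L^(-2/3), the labor demand is L(w) = (54/w)^(3/2).
At w = 1.5: L = 216. At w = 2.16: L = 125.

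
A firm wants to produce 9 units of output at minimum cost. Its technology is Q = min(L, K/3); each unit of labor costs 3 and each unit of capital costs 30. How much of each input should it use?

L* = 9, K* = 27

With a fixed-proportions technology, the cost-minimizing bundle uses no slack in either input: L = K/3 = Q.
So L = 9 and K = 3·9 = 27.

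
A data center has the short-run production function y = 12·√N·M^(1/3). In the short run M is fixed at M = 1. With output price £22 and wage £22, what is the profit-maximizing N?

N* = 36

With M = 1, MP_N = (1/2)·12·N^(-1/2)·1^(1/3) = 6·N^(-1/2).
Profit maximization for a price taker requires P·MP_N = w: 22·6·N^(-1/2) = 22.
So N^(-1/2) = 1/6, which gives N = 36.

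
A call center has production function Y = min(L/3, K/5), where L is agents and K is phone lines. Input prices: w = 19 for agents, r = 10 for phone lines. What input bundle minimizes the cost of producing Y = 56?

L* = 168, K* = 280

With a fixed-proportions technology, the cost-minimizing bundle uses no slack in either input: L/3 = K/5 = Y.
So L = 3·56 = 168 and K = 5·56 = 280.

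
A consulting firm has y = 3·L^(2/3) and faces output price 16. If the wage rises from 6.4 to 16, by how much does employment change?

From P·MP_L = w with MP_L = 2·L^(-1/3), the labor demand is L(w) = (32/w)^(3).
At w = 6.4: L = 125. At w = 16: L = 8.
ΔL = 8 − 125 = -117.

ΔL = -117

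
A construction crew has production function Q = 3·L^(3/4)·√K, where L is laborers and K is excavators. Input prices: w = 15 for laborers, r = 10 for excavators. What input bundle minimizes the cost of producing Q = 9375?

L* = 625, K* = 625

Cost minimization requires the marginal rate of technical substitution to equal the input-price ratio: MP_L/MP_K = w/r.
Here MP_L/MP_K = (3/4)·(K/L)/(1/2) = 1.5·(K/L). Setting this equal to 15/10 = 1.5 gives K = L.
Substituting into Q = 9375: 3·L^(3/4)·(L)^(1/2) = 9375.
Solving, L = 625 and K = 625.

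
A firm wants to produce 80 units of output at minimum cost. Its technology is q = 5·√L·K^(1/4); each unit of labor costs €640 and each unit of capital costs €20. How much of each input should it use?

Cost minimization requires the marginal rate of technical substitution to equal the input-price ratio: MP_L/MP_K = w/r.
Here MP_L/MP_K = (1/2)·(K/L)/(1/4) = 2·(K/L). Setting this equal to 640/20 = 32 gives K = 16L.
Substituting into q = 80: 5·L^(1/2)·(16L)^(1/4) = 80.
Solving, L = 16 and K = 256.

L* = 16, K* = 256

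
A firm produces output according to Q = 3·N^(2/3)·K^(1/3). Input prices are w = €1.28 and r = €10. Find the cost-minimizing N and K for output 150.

N* = 125, K* = 8

Cost minimization requires the marginal rate of technical substitution to equal the input-price ratio: MP_N/MP_K = w/r.
Here MP_N/MP_K = (2/3)·(K/N)/(1/3) = 2·(K/N). Setting this equal to 1.28/10 = 0.128 gives K = 0.064N.
Substituting into Q = 150: 3·N^(2/3)·(0.064N)^(1/3) = 150.
Solving, N = 125 and K = 8.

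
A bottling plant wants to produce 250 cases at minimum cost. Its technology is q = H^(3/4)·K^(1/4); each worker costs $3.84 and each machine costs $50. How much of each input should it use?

H* = 625, K* = 16

Cost minimization requires the marginal rate of technical substitution to equal the input-price ratio: MP_H/MP_K = w/r.
Here MP_H/MP_K = (3/4)·(K/H)/(1/4) = 3·(K/H). Setting this equal to 3.84/50 = 0.0768 gives K = 0.0256H.
Substituting into q = 250: H^(3/4)·(0.0256H)^(1/4) = 250.
Solving, H = 625 and K = 16.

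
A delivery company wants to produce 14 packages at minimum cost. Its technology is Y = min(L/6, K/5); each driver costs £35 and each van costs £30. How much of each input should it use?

With a fixed-proportions technology, the cost-minimizing bundle uses no slack in either input: L/6 = K/5 = Y.
So L = 6·14 = 84 and K = 5·14 = 70.

L* = 84, K* = 70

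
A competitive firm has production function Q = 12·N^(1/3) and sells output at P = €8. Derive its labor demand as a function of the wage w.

MP_N = (1/3)·12·N^(-2/3) = 4·N^(-2/3).
Setting P·MP_N = w: 32·N^(-2/3) = w.
Solving for N: N^(-2/3) = w/32, so N = (32/w)^(3/2).

N(w) = (32/w)^(3/2)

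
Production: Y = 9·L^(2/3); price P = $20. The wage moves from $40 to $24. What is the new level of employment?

From P·MP_L = w with MP_L = 6·L^(-1/3), the labor demand is L(w) = (120/w)^(3).
At w = 40: L = 27. At w = 24: L = 125.

L* = 125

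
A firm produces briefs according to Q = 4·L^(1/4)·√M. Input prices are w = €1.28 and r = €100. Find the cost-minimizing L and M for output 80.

L* = 625, M* = 16

Cost minimization requires the marginal rate of technical substitution to equal the input-price ratio: MP_L/MP_M = w/r.
Here MP_L/MP_M = (1/4)·(M/L)/(1/2) = 0.5·(M/L). Setting this equal to 1.28/100 = 0.0128 gives M = 0.0256L.
Substituting into Q = 80: 4·L^(1/4)·(0.0256L)^(1/2) = 80.
Solving, L = 625 and M = 16.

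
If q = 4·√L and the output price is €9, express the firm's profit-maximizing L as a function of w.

L(w) = 324/w²

MP_L = (1/2)·4·L^(-1/2) = 2·L^(-1/2).
Setting P·MP_L = w: 18·L^(-1/2) = w.
Solving for L: L^(-1/2) = w/18, so L = (18/w)^(2).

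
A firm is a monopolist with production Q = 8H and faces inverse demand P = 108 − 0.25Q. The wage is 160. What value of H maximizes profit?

Marginal revenue from the inverse demand is MR = 108 − 0.5Q.
The marginal product is MP_H = 8.
A monopolist hires until marginal revenue product equals the wage: MR·MP_H = w.
(108 − 4H)·8 = 160, so H = 22.

H* = 22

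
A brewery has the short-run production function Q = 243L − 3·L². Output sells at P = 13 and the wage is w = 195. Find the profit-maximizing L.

L* = 38

The marginal product of L is MP_L = 243 − 6L.
A price-taking firm hires until the value of the marginal product equals the wage: P·MP_L = w, so 13·(243 − 6L) = 195.
Then 243 − 6L = 15, giving L = 38.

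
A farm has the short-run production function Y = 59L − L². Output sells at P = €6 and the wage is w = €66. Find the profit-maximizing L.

L* = 24

The marginal product of L is MP_L = 59 − 2L.
A price-taking firm hires until the value of the marginal product equals the wage: P·MP_L = w, so 6·(59 − 2L) = 66.
Then 59 − 2L = 11, giving L = 24.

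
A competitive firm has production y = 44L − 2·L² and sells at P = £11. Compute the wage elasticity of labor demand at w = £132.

ε = -0.375

From P·MP_L = w with MP_L = 44 − 4L, labor demand is L(w) = (44 − w/11)/4.
dL/dw = −1/(44) = -1/44.
At w = 132, L = 8, so ε = (dL/dw)·(w/L) = (-1/44)·(132/8) = -0.375.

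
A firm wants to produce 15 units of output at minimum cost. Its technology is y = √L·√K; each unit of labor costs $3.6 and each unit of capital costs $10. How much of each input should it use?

L* = 25, K* = 9

Cost minimization requires the marginal rate of technical substitution to equal the input-price ratio: MP_L/MP_K = w/r.
Here MP_L/MP_K = (1/2)·(K/L)/(1/2) = (K/L). Setting this equal to 3.6/10 = 0.36 gives K = 0.36L.
Substituting into y = 15: L^(1/2)·(0.36L)^(1/2) = 15.
Solving, L = 25 and K = 9.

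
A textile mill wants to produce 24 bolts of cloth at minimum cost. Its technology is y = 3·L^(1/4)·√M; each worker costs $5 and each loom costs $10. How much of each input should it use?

Cost minimization requires the marginal rate of technical substitution to equal the input-price ratio: MP_L/MP_M = w/r.
Here MP_L/MP_M = (1/4)·(M/L)/(1/2) = 0.5·(M/L). Setting this equal to 5/10 = 0.5 gives M = L.
Substituting into y = 24: 3·L^(1/4)·(L)^(1/2) = 24.
Solving, L = 16 and M = 16.

L* = 16, M* = 16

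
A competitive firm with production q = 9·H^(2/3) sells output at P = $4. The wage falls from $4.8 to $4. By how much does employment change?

ΔH = 91

From P·MP_H = w with MP_H = 6·H^(-1/3), the labor demand is H(w) = (24/w)^(3).
At w = 4.8: H = 125. At w = 4: H = 216.
ΔH = 216 − 125 = 91.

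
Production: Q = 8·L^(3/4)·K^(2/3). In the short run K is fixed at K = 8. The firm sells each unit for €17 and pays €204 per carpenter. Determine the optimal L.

L* = 16

With K = 8, MP_L = (3/4)·8·L^(-1/4)·8^(2/3) = 24·L^(-1/4).
Profit maximization for a price taker requires P·MP_L = w: 17·24·L^(-1/4) = 204.
So L^(-1/4) = 0.5, which gives L = 16.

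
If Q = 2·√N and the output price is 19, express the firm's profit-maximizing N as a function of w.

N(w) = 361/w²

MP_N = (1/2)·2·N^(-1/2) = N^(-1/2).
Setting P·MP_N = w: 19·N^(-1/2) = w.
Solving for N: N^(-1/2) = w/19, so N = (19/w)^(2).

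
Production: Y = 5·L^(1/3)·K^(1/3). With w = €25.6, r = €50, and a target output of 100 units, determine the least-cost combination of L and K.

Cost minimization requires the marginal rate of technical substitution to equal the input-price ratio: MP_L/MP_K = w/r.
Here MP_L/MP_K = (1/3)·(K/L)/(1/3) = (K/L). Setting this equal to 25.6/50 = 0.512 gives K = 0.512L.
Substituting into Y = 100: 5·L^(1/3)·(0.512L)^(1/3) = 100.
Solving, L = 125 and K = 64.

L* = 125, K* = 64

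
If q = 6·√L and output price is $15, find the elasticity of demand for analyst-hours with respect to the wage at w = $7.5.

MP_L = (1/2)·6·L^(-1/2), so P·MP_L = w gives 45·L^(-1/2) = w.
Solving, L(w) = (45/w)^(2). This is a constant-elasticity form: L ∝ w^(−2), so ε = −2.

ε = -2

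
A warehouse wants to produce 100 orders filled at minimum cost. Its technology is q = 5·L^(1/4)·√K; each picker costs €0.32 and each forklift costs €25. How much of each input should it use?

L* = 625, K* = 16

Cost minimization requires the marginal rate of technical substitution to equal the input-price ratio: MP_L/MP_K = w/r.
Here MP_L/MP_K = (1/4)·(K/L)/(1/2) = 0.5·(K/L). Setting this equal to 0.32/25 = 0.0128 gives K = 0.0256L.
Substituting into q = 100: 5·L^(1/4)·(0.0256L)^(1/2) = 100.
Solving, L = 625 and K = 16.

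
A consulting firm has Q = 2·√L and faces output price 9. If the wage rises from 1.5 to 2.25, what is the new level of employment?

L* = 16

From P·MP_L = w with MP_L = L^(-1/2), the labor demand is L(w) = (9/w)^(2).
At w = 1.5: L = 36. At w = 2.25: L = 16.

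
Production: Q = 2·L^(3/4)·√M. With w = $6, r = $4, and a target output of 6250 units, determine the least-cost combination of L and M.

L* = 625, M* = 625

Cost minimization requires the marginal rate of technical substitution to equal the input-price ratio: MP_L/MP_M = w/r.
Here MP_L/MP_M = (3/4)·(M/L)/(1/2) = 1.5·(M/L). Setting this equal to 6/4 = 1.5 gives M = L.
Substituting into Q = 6250: 2·L^(3/4)·(L)^(1/2) = 6250.
Solving, L = 625 and M = 625.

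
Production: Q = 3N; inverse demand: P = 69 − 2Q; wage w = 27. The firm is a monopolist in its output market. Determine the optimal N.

Marginal revenue from the inverse demand is MR = 69 − 4Q.
The marginal product is MP_N = 3.
A monopolist hires until marginal revenue product equals the wage: MR·MP_N = w.
(69 − 12N)·3 = 27, so N = 5.

N* = 5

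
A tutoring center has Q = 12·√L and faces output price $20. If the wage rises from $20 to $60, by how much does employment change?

From P·MP_L = w with MP_L = 6·L^(-1/2), the labor demand is L(w) = (120/w)^(2).
At w = 20: L = 36. At w = 60: L = 4.
ΔL = 4 − 36 = -32.

ΔL = -32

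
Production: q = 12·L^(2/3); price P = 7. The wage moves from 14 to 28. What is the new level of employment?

L* = 8

From P·MP_L = w with MP_L = 8·L^(-1/3), the labor demand is L(w) = (56/w)^(3).
At w = 14: L = 64. At w = 28: L = 8.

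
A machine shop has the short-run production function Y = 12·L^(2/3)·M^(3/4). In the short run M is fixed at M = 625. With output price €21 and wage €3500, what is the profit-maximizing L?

With M = 625, MP_L = (2/3)·12·L^(-1/3)·625^(3/4) = 1000·L^(-1/3).
Profit maximization for a price taker requires P·MP_L = w: 21·1000·L^(-1/3) = 3500.
So L^(-1/3) = 1/6, which gives L = 216.

L* = 216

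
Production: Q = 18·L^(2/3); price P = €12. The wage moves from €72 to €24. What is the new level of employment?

L* = 216

From P·MP_L = w with MP_L = 12·L^(-1/3), the labor demand is L(w) = (144/w)^(3).
At w = 72: L = 8. At w = 24: L = 216.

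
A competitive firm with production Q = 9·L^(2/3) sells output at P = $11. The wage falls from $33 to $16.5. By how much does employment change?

From P·MP_L = w with MP_L = 6·L^(-1/3), the labor demand is L(w) = (66/w)^(3).
At w = 33: L = 8. At w = 16.5: L = 64.
ΔL = 64 − 8 = 56.

ΔL = 56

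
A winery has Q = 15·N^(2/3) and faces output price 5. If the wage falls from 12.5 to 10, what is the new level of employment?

N* = 125

From P·MP_N = w with MP_N = 10·N^(-1/3), the labor demand is N(w) = (50/w)^(3).
At w = 12.5: N = 64. At w = 10: N = 125.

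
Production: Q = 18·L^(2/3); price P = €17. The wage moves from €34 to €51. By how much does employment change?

From P·MP_L = w with MP_L = 12·L^(-1/3), the labor demand is L(w) = (204/w)^(3).
At w = 34: L = 216. At w = 51: L = 64.
ΔL = 64 − 216 = -152.

ΔL = -152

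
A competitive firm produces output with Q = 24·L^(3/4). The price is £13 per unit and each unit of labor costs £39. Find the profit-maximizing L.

L* = 1296

MP_L = (3/4)·24·L^(-1/4) = 18·L^(-1/4).
Profit maximization for a price taker requires P·MP_L = w: 13·18·L^(-1/4) = 39.
So L^(-1/4) = 1/6, which gives L = 1296.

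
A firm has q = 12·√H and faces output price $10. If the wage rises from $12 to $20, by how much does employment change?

From P·MP_H = w with MP_H = 6·H^(-1/2), the labor demand is H(w) = (60/w)^(2).
At w = 12: H = 25. At w = 20: H = 9.
ΔH = 9 − 25 = -16.

ΔH = -16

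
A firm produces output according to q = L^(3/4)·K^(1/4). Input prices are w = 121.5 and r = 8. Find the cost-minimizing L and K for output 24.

L* = 16, K* = 81

Cost minimization requires the marginal rate of technical substitution to equal the input-price ratio: MP_L/MP_K = w/r.
Here MP_L/MP_K = (3/4)·(K/L)/(1/4) = 3·(K/L). Setting this equal to 121.5/8 = 15.1875 gives K = 5.0625L.
Substituting into q = 24: L^(3/4)·(5.0625L)^(1/4) = 24.
Solving, L = 16 and K = 81.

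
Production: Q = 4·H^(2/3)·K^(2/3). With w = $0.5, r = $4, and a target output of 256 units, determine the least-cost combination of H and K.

H* = 64, K* = 8

Cost minimization requires the marginal rate of technical substitution to equal the input-price ratio: MP_H/MP_K = w/r.
Here MP_H/MP_K = (2/3)·(K/H)/(2/3) = (K/H). Setting this equal to 0.5/4 = 0.125 gives K = 0.125H.
Substituting into Q = 256: 4·H^(2/3)·(0.125H)^(2/3) = 256.
Solving, H = 64 and K = 8.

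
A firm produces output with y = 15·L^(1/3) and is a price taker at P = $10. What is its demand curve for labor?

L(w) = (50/w)^(3/2)

MP_L = (1/3)·15·L^(-2/3) = 5·L^(-2/3).
Setting P·MP_L = w: 50·L^(-2/3) = w.
Solving for L: L^(-2/3) = w/50, so L = (50/w)^(3/2).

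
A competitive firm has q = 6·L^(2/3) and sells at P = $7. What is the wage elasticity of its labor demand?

MP_L = (2/3)·6·L^(-1/3), so P·MP_L = w gives 28·L^(-1/3) = w.
Solving, L(w) = (28/w)^(3). This is a constant-elasticity form: L ∝ w^(−3), so ε = −3.

ε = -3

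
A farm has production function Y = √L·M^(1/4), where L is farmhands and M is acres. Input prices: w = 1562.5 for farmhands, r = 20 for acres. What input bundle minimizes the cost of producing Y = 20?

L* = 16, M* = 625

Cost minimization requires the marginal rate of technical substitution to equal the input-price ratio: MP_L/MP_M = w/r.
Here MP_L/MP_M = (1/2)·(M/L)/(1/4) = 2·(M/L). Setting this equal to 1562.5/20 = 78.125 gives M = 39.0625L.
Substituting into Y = 20: L^(1/2)·(39.0625L)^(1/4) = 20.
Solving, L = 16 and M = 625.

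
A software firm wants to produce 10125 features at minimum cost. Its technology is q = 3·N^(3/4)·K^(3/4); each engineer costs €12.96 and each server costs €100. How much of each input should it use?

N* = 625, K* = 81

Cost minimization requires the marginal rate of technical substitution to equal the input-price ratio: MP_N/MP_K = w/r.
Here MP_N/MP_K = (3/4)·(K/N)/(3/4) = (K/N). Setting this equal to 12.96/100 = 0.1296 gives K = 0.1296N.
Substituting into q = 10125: 3·N^(3/4)·(0.1296N)^(3/4) = 10125.
Solving, N = 625 and K = 81.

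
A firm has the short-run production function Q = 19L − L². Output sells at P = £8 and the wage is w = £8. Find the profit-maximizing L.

L* = 9

The marginal product of L is MP_L = 19 − 2L.
A price-taking firm hires until the value of the marginal product equals the wage: P·MP_L = w, so 8·(19 − 2L) = 8.
Then 19 − 2L = 1, giving L = 9.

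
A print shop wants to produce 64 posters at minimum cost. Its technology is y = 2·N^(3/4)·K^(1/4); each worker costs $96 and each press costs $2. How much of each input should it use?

N* = 16, K* = 256

Cost minimization requires the marginal rate of technical substitution to equal the input-price ratio: MP_N/MP_K = w/r.
Here MP_N/MP_K = (3/4)·(K/N)/(1/4) = 3·(K/N). Setting this equal to 96/2 = 48 gives K = 16N.
Substituting into y = 64: 2·N^(3/4)·(16N)^(1/4) = 64.
Solving, N = 16 and K = 256.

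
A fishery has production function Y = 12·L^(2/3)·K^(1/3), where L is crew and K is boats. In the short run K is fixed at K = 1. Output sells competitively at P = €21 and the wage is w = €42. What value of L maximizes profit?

L* = 64

With K = 1, MP_L = (2/3)·12·L^(-1/3)·1^(1/3) = 8·L^(-1/3).
Profit maximization for a price taker requires P·MP_L = w: 21·8·L^(-1/3) = 42.
So L^(-1/3) = 0.25, which gives L = 64.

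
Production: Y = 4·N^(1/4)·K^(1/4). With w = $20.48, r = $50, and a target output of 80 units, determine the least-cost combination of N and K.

N* = 625, K* = 256

Cost minimization requires the marginal rate of technical substitution to equal the input-price ratio: MP_N/MP_K = w/r.
Here MP_N/MP_K = (1/4)·(K/N)/(1/4) = (K/N). Setting this equal to 20.48/50 = 0.4096 gives K = 0.4096N.
Substituting into Y = 80: 4·N^(1/4)·(0.4096N)^(1/4) = 80.
Solving, N = 625 and K = 256.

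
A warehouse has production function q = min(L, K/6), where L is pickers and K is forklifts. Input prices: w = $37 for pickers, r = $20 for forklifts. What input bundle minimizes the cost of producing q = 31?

L* = 31, K* = 186

With a fixed-proportions technology, the cost-minimizing bundle uses no slack in either input: L = K/6 = q.
So L = 31 and K = 6·31 = 186.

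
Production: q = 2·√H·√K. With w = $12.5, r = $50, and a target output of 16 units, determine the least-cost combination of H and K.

Cost minimization requires the marginal rate of technical substitution to equal the input-price ratio: MP_H/MP_K = w/r.
Here MP_H/MP_K = (1/2)·(K/H)/(1/2) = (K/H). Setting this equal to 12.5/50 = 0.25 gives K = 0.25H.
Substituting into q = 16: 2·H^(1/2)·(0.25H)^(1/2) = 16.
Solving, H = 16 and K = 4.

H* = 16, K* = 4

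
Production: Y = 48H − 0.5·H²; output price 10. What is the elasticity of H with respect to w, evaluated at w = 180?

From P·MP_H = w with MP_H = 48 − H, labor demand is H(w) = 48 − w/10.
dH/dw = −1/(10) = -0.1.
At w = 180, H = 30, so ε = (dH/dw)·(w/H) = (-0.1)·(180/30) = -0.6.

ε = -0.6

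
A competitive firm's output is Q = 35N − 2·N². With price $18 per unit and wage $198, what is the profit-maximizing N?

The marginal product of N is MP_N = 35 − 4N.
A price-taking firm hires until the value of the marginal product equals the wage: P·MP_N = w, so 18·(35 − 4N) = 198.
Then 35 − 4N = 11, giving N = 6.

N* = 6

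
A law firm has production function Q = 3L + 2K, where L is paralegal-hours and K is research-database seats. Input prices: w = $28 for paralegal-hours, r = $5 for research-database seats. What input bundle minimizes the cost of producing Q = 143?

L* = 0, K* = 71.5

The inputs are perfect substitutes, so the firm uses whichever has the lower cost per unit of output.
Cost per unit of output via L is w/3 = 28/3; via K it is r/2 = 2.5. K is cheaper.
Producing Q = 143 with K alone: L = 0, K = 71.5.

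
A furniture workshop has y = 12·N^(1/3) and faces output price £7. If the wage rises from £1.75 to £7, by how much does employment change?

ΔN = -56

From P·MP_N = w with MP_N = 4·N^(-2/3), the labor demand is N(w) = (28/w)^(3/2).
At w = 1.75: N = 64. At w = 7: N = 8.
ΔN = 8 − 64 = -56.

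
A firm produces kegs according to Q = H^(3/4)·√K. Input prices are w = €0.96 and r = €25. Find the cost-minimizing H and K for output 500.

Cost minimization requires the marginal rate of technical substitution to equal the input-price ratio: MP_H/MP_K = w/r.
Here MP_H/MP_K = (3/4)·(K/H)/(1/2) = 1.5·(K/H). Setting this equal to 0.96/25 = 0.0384 gives K = 0.0256H.
Substituting into Q = 500: H^(3/4)·(0.0256H)^(1/2) = 500.
Solving, H = 625 and K = 16.

H* = 625, K* = 16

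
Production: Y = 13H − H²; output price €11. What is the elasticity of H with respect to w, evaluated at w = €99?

From P·MP_H = w with MP_H = 13 − 2H, labor demand is H(w) = (13 − w/11)/2.
dH/dw = −1/(22) = -1/22.
At w = 99, H = 2, so ε = (dH/dw)·(w/H) = (-1/22)·(99/2) = -2.25.

ε = -2.25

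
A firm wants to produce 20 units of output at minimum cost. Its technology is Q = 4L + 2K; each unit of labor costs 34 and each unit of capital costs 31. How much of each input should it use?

The inputs are perfect substitutes, so the firm uses whichever has the lower cost per unit of output.
Cost per unit of output via L is w/4 = 8.5; via K it is r/2 = 15.5. L is cheaper.
Producing Q = 20 with L alone: L = 5, K = 0.

L* = 5, K* = 0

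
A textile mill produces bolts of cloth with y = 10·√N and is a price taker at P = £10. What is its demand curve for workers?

N(w) = 2500/w²

MP_N = (1/2)·10·N^(-1/2) = 5·N^(-1/2).
Setting P·MP_N = w: 50·N^(-1/2) = w.
Solving for N: N^(-1/2) = w/50, so N = (50/w)^(2).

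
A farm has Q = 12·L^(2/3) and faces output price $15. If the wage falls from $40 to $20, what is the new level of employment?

L* = 216

From P·MP_L = w with MP_L = 8·L^(-1/3), the labor demand is L(w) = (120/w)^(3).
At w = 40: L = 27. At w = 20: L = 216.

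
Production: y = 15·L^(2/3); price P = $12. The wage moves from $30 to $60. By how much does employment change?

From P·MP_L = w with MP_L = 10·L^(-1/3), the labor demand is L(w) = (120/w)^(3).
At w = 30: L = 64. At w = 60: L = 8.
ΔL = 8 − 64 = -56.

ΔL = -56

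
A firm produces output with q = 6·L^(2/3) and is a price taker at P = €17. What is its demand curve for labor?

MP_L = (2/3)·6·L^(-1/3) = 4·L^(-1/3).
Setting P·MP_L = w: 68·L^(-1/3) = w.
Solving for L: L^(-1/3) = w/68, so L = (68/w)^(3).

L(w) = 314432/w³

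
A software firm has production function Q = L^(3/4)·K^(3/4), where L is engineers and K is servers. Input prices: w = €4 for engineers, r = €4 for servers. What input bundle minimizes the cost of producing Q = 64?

L* = 16, K* = 16

Cost minimization requires the marginal rate of technical substitution to equal the input-price ratio: MP_L/MP_K = w/r.
Here MP_L/MP_K = (3/4)·(K/L)/(3/4) = (K/L). Setting this equal to 4/4 = 1 gives K = L.
Substituting into Q = 64: L^(3/4)·(L)^(3/4) = 64.
Solving, L = 16 and K = 16.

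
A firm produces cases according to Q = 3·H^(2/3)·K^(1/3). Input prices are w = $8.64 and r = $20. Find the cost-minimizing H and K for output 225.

H* = 125, K* = 27

Cost minimization requires the marginal rate of technical substitution to equal the input-price ratio: MP_H/MP_K = w/r.
Here MP_H/MP_K = (2/3)·(K/H)/(1/3) = 2·(K/H). Setting this equal to 8.64/20 = 0.432 gives K = 0.216H.
Substituting into Q = 225: 3·H^(2/3)·(0.216H)^(1/3) = 225.
Solving, H = 125 and K = 27.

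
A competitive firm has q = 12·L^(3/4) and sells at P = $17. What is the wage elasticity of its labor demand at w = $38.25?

MP_L = (3/4)·12·L^(-1/4), so P·MP_L = w gives 153·L^(-1/4) = w.
Solving, L(w) = (153/w)^(4). This is a constant-elasticity form: L ∝ w^(−4), so ε = −4.

ε = -4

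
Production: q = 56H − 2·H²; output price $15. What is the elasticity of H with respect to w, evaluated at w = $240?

From P·MP_H = w with MP_H = 56 − 4H, labor demand is H(w) = (56 − w/15)/4.
dH/dw = −1/(60) = -1/60.
At w = 240, H = 10, so ε = (dH/dw)·(w/H) = (-1/60)·(240/10) = -0.4.

ε = -0.4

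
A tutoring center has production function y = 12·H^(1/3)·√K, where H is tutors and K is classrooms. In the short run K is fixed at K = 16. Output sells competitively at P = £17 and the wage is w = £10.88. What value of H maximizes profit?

H* = 125

With K = 16, MP_H = (1/3)·12·H^(-2/3)·16^(1/2) = 16·H^(-2/3).
Profit maximization for a price taker requires P·MP_H = w: 17·16·H^(-2/3) = 10.88.
So H^(-2/3) = 0.04, which gives H = 125.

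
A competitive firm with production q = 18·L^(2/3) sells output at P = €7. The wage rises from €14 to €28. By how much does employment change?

ΔL = -189

From P·MP_L = w with MP_L = 12·L^(-1/3), the labor demand is L(w) = (84/w)^(3).
At w = 14: L = 216. At w = 28: L = 27.
ΔL = 27 − 216 = -189.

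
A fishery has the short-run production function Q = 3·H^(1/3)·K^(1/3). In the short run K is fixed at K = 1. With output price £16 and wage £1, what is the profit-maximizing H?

With K = 1, MP_H = (1/3)·3·H^(-2/3)·1^(1/3) = H^(-2/3).
Profit maximization for a price taker requires P·MP_H = w: 16·H^(-2/3) = 1.
So H^(-2/3) = 0.0625, which gives H = 64.

H* = 64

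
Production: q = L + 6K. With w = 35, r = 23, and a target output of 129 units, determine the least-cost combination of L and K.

L* = 0, K* = 21.5

The inputs are perfect substitutes, so the firm uses whichever has the lower cost per unit of output.
Cost per unit of output via L is 35; via K it is 23/6. K is cheaper.
Producing q = 129 with K alone: L = 0, K = 21.5.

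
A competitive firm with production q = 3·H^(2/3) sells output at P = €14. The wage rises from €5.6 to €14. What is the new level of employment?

From P·MP_H = w with MP_H = 2·H^(-1/3), the labor demand is H(w) = (28/w)^(3).
At w = 5.6: H = 125. At w = 14: H = 8.

H* = 8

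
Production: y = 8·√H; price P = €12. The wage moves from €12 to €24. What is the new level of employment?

From P·MP_H = w with MP_H = 4·H^(-1/2), the labor demand is H(w) = (48/w)^(2).
At w = 12: H = 16. At w = 24: H = 4.

H* = 4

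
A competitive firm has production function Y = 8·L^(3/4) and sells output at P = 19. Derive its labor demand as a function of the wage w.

MP_L = (3/4)·8·L^(-1/4) = 6·L^(-1/4).
Setting P·MP_L = w: 114·L^(-1/4) = w.
Solving for L: L^(-1/4) = w/114, so L = (114/w)^(4).

L(w) = (114/w)^(4)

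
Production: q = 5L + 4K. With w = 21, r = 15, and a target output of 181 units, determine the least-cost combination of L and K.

L* = 0, K* = 45.25

The inputs are perfect substitutes, so the firm uses whichever has the lower cost per unit of output.
Cost per unit of output via L is w/5 = 4.2; via K it is r/4 = 3.75. K is cheaper.
Producing q = 181 with K alone: L = 0, K = 45.25.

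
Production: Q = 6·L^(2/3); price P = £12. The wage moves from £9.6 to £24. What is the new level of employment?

From P·MP_L = w with MP_L = 4·L^(-1/3), the labor demand is L(w) = (48/w)^(3).
At w = 9.6: L = 125. At w = 24: L = 8.

L* = 8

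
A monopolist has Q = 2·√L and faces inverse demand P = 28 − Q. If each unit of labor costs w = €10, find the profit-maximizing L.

Marginal revenue from the inverse demand is MR = 28 − 2Q.
The marginal product is MP_L = L^(-1/2).
A monopolist hires until marginal revenue product equals the wage: MR·MP_L = w.
At L, Q = 2·√L. Substituting and solving: (28 − 4·√L)·L^(-1/2) = 10 gives L = 4.

L* = 4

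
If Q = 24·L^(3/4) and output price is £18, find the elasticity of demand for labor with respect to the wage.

MP_L = (3/4)·24·L^(-1/4), so P·MP_L = w gives 324·L^(-1/4) = w.
Solving, L(w) = (324/w)^(4). This is a constant-elasticity form: L ∝ w^(−4), so ε = −4.

ε = -4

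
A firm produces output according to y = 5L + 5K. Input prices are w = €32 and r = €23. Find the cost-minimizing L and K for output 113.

The inputs are perfect substitutes, so the firm uses whichever has the lower cost per unit of output.
Cost per unit of output via L is w/5 = 6.4; via K it is r/5 = 4.6. K is cheaper.
Producing y = 113 with K alone: L = 0, K = 22.6.

L* = 0, K* = 22.6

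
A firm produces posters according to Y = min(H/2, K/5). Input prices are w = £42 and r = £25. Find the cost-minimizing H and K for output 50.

With a fixed-proportions technology, the cost-minimizing bundle uses no slack in either input: H/2 = K/5 = Y.
So H = 2·50 = 100 and K = 5·50 = 250.

H* = 100, K* = 250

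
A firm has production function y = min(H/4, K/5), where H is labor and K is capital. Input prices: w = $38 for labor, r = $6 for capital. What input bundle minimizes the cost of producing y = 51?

With a fixed-proportions technology, the cost-minimizing bundle uses no slack in either input: H/4 = K/5 = y.
So H = 4·51 = 204 and K = 5·51 = 255.

H* = 204, K* = 255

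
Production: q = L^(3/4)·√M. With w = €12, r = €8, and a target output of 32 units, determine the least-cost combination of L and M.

Cost minimization requires the marginal rate of technical substitution to equal the input-price ratio: MP_L/MP_M = w/r.
Here MP_L/MP_M = (3/4)·(M/L)/(1/2) = 1.5·(M/L). Setting this equal to 12/8 = 1.5 gives M = L.
Substituting into q = 32: L^(3/4)·(L)^(1/2) = 32.
Solving, L = 16 and M = 16.

L* = 16, M* = 16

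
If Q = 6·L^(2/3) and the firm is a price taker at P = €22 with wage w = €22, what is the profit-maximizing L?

L* = 64

MP_L = (2/3)·6·L^(-1/3) = 4·L^(-1/3).
Profit maximization for a price taker requires P·MP_L = w: 22·4·L^(-1/3) = 22.
So L^(-1/3) = 0.25, which gives L = 64.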